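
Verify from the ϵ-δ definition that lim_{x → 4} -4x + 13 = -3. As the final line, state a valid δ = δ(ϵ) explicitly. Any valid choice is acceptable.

Fix ϵ > 0. We need δ > 0 so that 0 < |x − 4| < δ implies |(-4x + 13) + 3| < ϵ.
|(-4x + 13) + 3| = |-4x + 16| = 4|x − 4|.
Thus it suffices that |x − 4| < ϵ/4.
Take δ = ϵ/4. If 0 < |x − 4| < δ then |(-4x + 13) + 3| = 4|x − 4| < 4·(ϵ/4) = ϵ.

δ = ϵ/4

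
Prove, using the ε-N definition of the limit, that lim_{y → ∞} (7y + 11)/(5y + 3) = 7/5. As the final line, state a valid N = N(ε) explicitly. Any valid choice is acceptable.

N = (34/25)/ε

Fix ε > 0. We seek N > 0 such that y > N implies |(7y + 11)/(5y + 3) − (7/5)| < ε.
(7y + 11)/(5y + 3) − (7/5) = (5(7y + 11) − 7(5y + 3)) / (5(5y + 3)) = 34/(5(5y + 3)).
For y > 0 we have 5y + 3 > 5y, so |(7y + 11)/(5y + 3) − (7/5)| = 34/(5(5y + 3)) < 34/(5·5y) = (34/25)/y.
Thus |(7y + 11)/(5y + 3) − (7/5)| < ε whenever y > (34/25)/ε.
Take N = (34/25)/ε. If y > N then |(7y + 11)/(5y + 3) − (7/5)| < (34/25)/y < ε.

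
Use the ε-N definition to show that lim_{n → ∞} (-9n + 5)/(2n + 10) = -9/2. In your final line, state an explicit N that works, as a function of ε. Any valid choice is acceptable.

N = 25/ε

Fix ε > 0. For n ≥ 1, |(-9n + 5)/(2n + 10) + 9/2| = |100|/(2(2n + 10)) = 100/(2(2n + 10)).
Since 2n + 10 ≥ 2n for n ≥ 1, this is ≤ 100/(2·2n) = 25/n.
So |(-9n + 5)/(2n + 10) + 9/2| < ε whenever n > 25/ε.
Take N = 25/ε. If n > N then |(-9n + 5)/(2n + 10) + 9/2| ≤ 25/n < ε.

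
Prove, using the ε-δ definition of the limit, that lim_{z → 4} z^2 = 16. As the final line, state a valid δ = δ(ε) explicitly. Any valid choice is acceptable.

δ = min(2, ε/10)

Let ε > 0 be given. We seek δ > 0 with 0 < |z − 4| < δ ⇒ |z^2 − 16| < ε.
Factor: z^2 − 16 = (z − 4)(z + 4), so |z^2 − 16| = |z − 4|·|z + 4|.
Impose δ ≤ 2 so that |z| < 6; then |z + 4| ≤ 10.
Hence |z^2 − 16| ≤ 10|z − 4|, which is < ε once |z − 4| < ε/10.
Take δ = min(2, ε/10). If 0 < |z − 4| < δ then both bounds hold and |z^2 − 16| ≤ 10|z − 4| < 10·(ε/10) = ε.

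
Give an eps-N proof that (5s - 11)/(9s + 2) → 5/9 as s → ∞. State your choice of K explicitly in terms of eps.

K = (109/81)/eps

Suppose eps > 0. We seek K > 0 such that s > K implies |(5s - 11)/(9s + 2) − (5/9)| < eps.
(5s - 11)/(9s + 2) − (5/9) = (9(5s - 11) − 5(9s + 2)) / (9(9s + 2)) = -109/(9(9s + 2)).
For s > 0 we have 9s + 2 > 9s, so |(5s - 11)/(9s + 2) − (5/9)| = 109/(9(9s + 2)) < 109/(9·9s) = (109/81)/s.
Thus |(5s - 11)/(9s + 2) − (5/9)| < eps whenever s > (109/81)/eps.
Take K = (109/81)/eps. If s > K then |(5s - 11)/(9s + 2) − (5/9)| < (109/81)/s < eps.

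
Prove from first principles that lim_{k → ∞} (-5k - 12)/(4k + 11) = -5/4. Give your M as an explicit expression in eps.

M = (7/16)/eps

Fix eps > 0. For k ≥ 1, |(-5k - 12)/(4k + 11) + 5/4| = |7|/(4(4k + 11)) = 7/(4(4k + 11)).
Since 4k + 11 ≥ 4k for k ≥ 1, this is ≤ 7/(4·4k) = (7/16)/k.
So |(-5k - 12)/(4k + 11) + 5/4| < eps whenever k > (7/16)/eps.
Take M = (7/16)/eps. If k > M then |(-5k - 12)/(4k + 11) + 5/4| ≤ (7/16)/k < eps.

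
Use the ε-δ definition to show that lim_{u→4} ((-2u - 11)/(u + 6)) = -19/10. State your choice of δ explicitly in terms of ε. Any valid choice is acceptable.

δ = min(5, 50ε)

Let ε > 0. We want δ > 0 with 0 < |u − 4| < δ ⇒ |(-2u - 11)/(u + 6) + 19/10| < ε.
Combining over a common denominator, (-2u - 11)/(u + 6) + 19/10 = [(-2u - 11)·10 − (-19)·(u + 6)] / [10·(u + 6)] = -1(u − 4) / (10(u + 6)).
So |(-2u - 11)/(u + 6) + 19/10| = |u − 4| / (10·|u + 6|).
Restrict δ ≤ 5. Then |u − 4| < 5 gives |u + 6| = |(u − 4) + 10| ≥ 10 − 5 = 5.
Hence |(-2u - 11)/(u + 6) + 19/10| < |u − 4|/(10·5) = (1/50)|u − 4|, which is < ε once |u − 4| < 50ε.
Take δ = min(5, 50ε). Then 0 < |u − 4| < δ forces both bounds, so |(-2u - 11)/(u + 6) + 19/10| < ε.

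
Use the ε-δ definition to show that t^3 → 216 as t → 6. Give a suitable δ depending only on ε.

δ = min(1, ε/127)

Suppose ε > 0. We seek δ > 0 with 0 < |t − 6| < δ ⇒ |t^3 − 216| < ε.
Factor: t^3 − 216 = (t − 6)(t^2 + 6t + 36), so |t^3 − 216| = |t − 6|·|t^2 + 6t + 36|.
Restrict δ ≤ 1. Then |t − 6| < 1 gives |t| < 7, so by the triangle inequality |t^2 + 6t + 36| ≤ 7^2 + 6·7 + 36 = 127.
Hence |t^3 − 216| ≤ 127|t − 6|, which is < ε once |t − 6| < ε/127.
Take δ = min(1, ε/127). If 0 < |t − 6| < δ then both bounds hold and |t^3 − 216| ≤ 127|t − 6| < 127·(ε/127) = ε.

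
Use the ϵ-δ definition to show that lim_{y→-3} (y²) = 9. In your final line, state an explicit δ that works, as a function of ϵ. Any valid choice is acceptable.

Let ϵ > 0. We seek δ > 0 with 0 < |y + 3| < δ ⇒ |y² − 9| < ϵ.
Factor: y² − 9 = (y + 3)(y - 3), so |y² − 9| = |y + 3|·|y - 3|.
Restrict δ ≤ 1. Then |y + 3| < 1 gives |y| < 4, so by the triangle inequality |y - 3| ≤ 4 + 3 = 7.
Hence |y² − 9| ≤ 7|y + 3|, which is < ϵ once |y + 3| < ϵ/7.
Take δ = min(1, ϵ/7). If 0 < |y + 3| < δ then both bounds hold and |y² − 9| ≤ 7|y + 3| < 7·(ϵ/7) = ϵ.

δ = min(1, ϵ/7)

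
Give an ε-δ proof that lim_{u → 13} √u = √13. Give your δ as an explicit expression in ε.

Suppose ε > 0. We want δ > 0 such that 0 < |u − 13| < δ implies |√u − √13| < ε.
Rationalise: √u − √13 = (u − 13)/(√u + √13), so |√u − √13| = |u − 13|/(√u + √13).
Restrict δ ≤ 13 so that |u − 13| < 13 forces u > 0, and then √u + √13 > √13.
Hence |√u − √13| < |u − 13|/√13, which is < ε once |u − 13| < √13·ε.
Take δ = min(13, √13·ε). If 0 < |u − 13| < δ then u > 0 and |√u − √13| < |u − 13|/√13 < ε.

δ = min(13, √13·ε)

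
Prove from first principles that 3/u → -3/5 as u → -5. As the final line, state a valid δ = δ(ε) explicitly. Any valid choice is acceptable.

Suppose ε > 0. We seek δ > 0 such that 0 < |u + 5| < δ implies |3/u + 3/5| < ε.
|3/u + 3/5| = 3·|-5 − u|/(5·|u|) = 3|u + 5|/(5|u|).
Require δ ≤ 5/2 so that |u| > 5 − 5/2 = 5/2, hence 5|u| > 25/2.
Then |3/u + 3/5| < 3|u + 5|/(25/2), which is < ε when |u + 5| < (25/6)ε.
Take δ = min(5/2, (25/6)ε). Then 0 < |u + 5| < δ gives both |u + 5| < 5/2 and |u + 5| < (25/6)ε, so |3/u + 3/5| < ε.

δ = min(5/2, (25/6)ε)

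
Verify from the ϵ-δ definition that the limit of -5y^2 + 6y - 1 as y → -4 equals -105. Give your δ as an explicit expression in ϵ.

δ = min(1, ϵ/51)

Suppose ϵ > 0. We want δ > 0 such that 0 < |y + 4| < δ implies |(-5y^2 + 6y - 1) + 105| < ϵ.
(-5y^2 + 6y - 1) + 105 = -5y^2 + 6y + 104 = (y + 4)(-5y + 26).
So |(-5y^2 + 6y - 1) + 105| = |y + 4|·|-5y + 26|.
Require δ ≤ 1. Then |y + 4| < 1 gives |y| < 5, and by the triangle inequality |-5y + 26| ≤ 5·5 + 26 = 51.
Hence |(-5y^2 + 6y - 1) + 105| ≤ 51|y + 4| < ϵ provided |y + 4| < ϵ/51.
Take δ = min(1, ϵ/51). Then 0 < |y + 4| < δ gives both |y + 4| < 1 and |y + 4| < ϵ/51, so |(-5y^2 + 6y - 1) + 105| < ϵ.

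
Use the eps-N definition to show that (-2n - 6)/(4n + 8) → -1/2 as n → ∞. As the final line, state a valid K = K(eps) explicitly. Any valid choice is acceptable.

K = (1/2)/eps

Fix eps > 0. For n ≥ 1, |(-2n - 6)/(4n + 8) + 1/2| = |-8|/(4(4n + 8)) = 8/(4(4n + 8)).
Since 4n + 8 ≥ 4n for n ≥ 1, this is ≤ 8/(4·4n) = (1/2)/n.
So |(-2n - 6)/(4n + 8) + 1/2| < eps whenever n > (1/2)/eps.
Take K = (1/2)/eps. If n > K then |(-2n - 6)/(4n + 8) + 1/2| ≤ (1/2)/n < eps.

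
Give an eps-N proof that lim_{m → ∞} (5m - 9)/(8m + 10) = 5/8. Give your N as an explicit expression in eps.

N = (61/32)/eps

Let eps > 0. For m ≥ 1, |(5m - 9)/(8m + 10) − (5/8)| = |-122|/(8(8m + 10)) = 122/(8(8m + 10)).
Since 8m + 10 ≥ 8m for m ≥ 1, this is ≤ 122/(8·8m) = (61/32)/m.
So |(5m - 9)/(8m + 10) − (5/8)| < eps whenever m > (61/32)/eps.
Take N = (61/32)/eps. If m > N then |(5m - 9)/(8m + 10) − (5/8)| ≤ (61/32)/m < eps.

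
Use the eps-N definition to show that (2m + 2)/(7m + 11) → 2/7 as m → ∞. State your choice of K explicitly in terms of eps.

Let eps > 0. For m ≥ 1, |(2m + 2)/(7m + 11) − (2/7)| = |-8|/(7(7m + 11)) = 8/(7(7m + 11)).
Since 7m + 11 ≥ 7m for m ≥ 1, this is ≤ 8/(7·7m) = (8/49)/m.
So |(2m + 2)/(7m + 11) − (2/7)| < eps whenever m > (8/49)/eps.
Take K = (8/49)/eps. If m > K then |(2m + 2)/(7m + 11) − (2/7)| ≤ (8/49)/m < eps.

K = (8/49)/eps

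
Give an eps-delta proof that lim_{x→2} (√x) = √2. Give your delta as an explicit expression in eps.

delta = min(2, √2·eps)

Suppose eps > 0. We want delta > 0 such that 0 < |x − 2| < delta implies |√x − √2| < eps.
Rationalise: √x − √2 = (x − 2)/(√x + √2), so |√x − √2| = |x − 2|/(√x + √2).
Restrict delta ≤ 2 so that |x − 2| < 2 forces x > 0, and then √x + √2 > √2.
Hence |√x − √2| < |x − 2|/√2, which is < eps once |x − 2| < √2·eps.
Take delta = min(2, √2·eps). If 0 < |x − 2| < delta then x > 0 and |√x − √2| < |x − 2|/√2 < eps.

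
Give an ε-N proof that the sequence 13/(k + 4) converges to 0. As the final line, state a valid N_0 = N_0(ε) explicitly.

Fix ε > 0. For k ≥ 1, |13/(k + 4) − 0| = 13/(k + 4) ≤ 13/k.
We need 13/k < ε, i.e. k > 13/ε.
Take N_0 = 13/ε. If k > N_0 then |13/(k + 4)| ≤ 13/k < ε.

N_0 = 13/ε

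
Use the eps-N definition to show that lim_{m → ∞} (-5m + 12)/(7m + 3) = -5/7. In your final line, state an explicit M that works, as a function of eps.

Let eps > 0. For m ≥ 1, |(-5m + 12)/(7m + 3) + 5/7| = |99|/(7(7m + 3)) = 99/(7(7m + 3)).
Since 7m + 3 ≥ 7m for m ≥ 1, this is ≤ 99/(7·7m) = (99/49)/m.
So |(-5m + 12)/(7m + 3) + 5/7| < eps whenever m > (99/49)/eps.
Take M = (99/49)/eps. If m > M then |(-5m + 12)/(7m + 3) + 5/7| ≤ (99/49)/m < eps.

M = (99/49)/eps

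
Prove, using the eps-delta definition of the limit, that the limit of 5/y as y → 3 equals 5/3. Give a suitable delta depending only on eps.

Fix eps > 0. We seek delta > 0 such that 0 < |y − 3| < delta implies |5/y − (5/3)| < eps.
|5/y − (5/3)| = 5·|3 − y|/(3·|y|) = 5|y − 3|/(3|y|).
Restrict delta ≤ 3/2. Then |y − 3| < 3/2 gives |y| > 3/2, so 3|y| > 9/2.
Then |5/y − (5/3)| < 5|y − 3|/(9/2), which is < eps when |y − 3| < (9/10)eps.
Take delta = min(3/2, (9/10)eps). Then 0 < |y − 3| < delta gives both |y − 3| < 3/2 and |y − 3| < (9/10)eps, so |5/y − (5/3)| < eps.

delta = min(3/2, (9/10)eps)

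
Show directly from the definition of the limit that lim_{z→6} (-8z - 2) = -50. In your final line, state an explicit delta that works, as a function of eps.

delta = eps/8

Let eps > 0. We need delta > 0 so that 0 < |z − 6| < delta implies |(-8z - 2) + 50| < eps.
|(-8z - 2) + 50| = |-8z + 48| = 8|z − 6|.
So 8|z − 6| < eps exactly when |z − 6| < eps/8.
Choosing delta = eps/8 gives |(-8z - 2) + 50| = 8|z − 6| < eps whenever |z − 6| < delta.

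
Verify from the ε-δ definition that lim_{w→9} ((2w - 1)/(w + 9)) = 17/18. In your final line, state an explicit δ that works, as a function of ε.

Let ε > 0. We want δ > 0 with 0 < |w − 9| < δ ⇒ |(2w - 1)/(w + 9) − (17/18)| < ε.
Combining over a common denominator, (2w - 1)/(w + 9) − (17/18) = [(2w - 1)·18 − 17·(w + 9)] / [18·(w + 9)] = 19(w − 9) / (18(w + 9)).
So |(2w - 1)/(w + 9) − (17/18)| = 19|w − 9| / (18·|w + 9|).
Restrict δ ≤ 9. Then |w − 9| < 9 gives |w + 9| = |(w − 9) + 18| ≥ 18 − 9 = 9.
Hence |(2w - 1)/(w + 9) − (17/18)| < 19|w − 9|/(18·9) = (19/162)|w − 9|, which is < ε once |w − 9| < (162/19)ε.
Take δ = min(9, (162/19)ε). Then 0 < |w − 9| < δ forces both bounds, so |(2w - 1)/(w + 9) − (17/18)| < ε.

δ = min(9, (162/19)ε)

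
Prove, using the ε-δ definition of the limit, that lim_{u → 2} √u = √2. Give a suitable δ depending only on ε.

δ = min(2, √2·ε)

Let ε > 0. We want δ > 0 such that 0 < |u − 2| < δ implies |√u − √2| < ε.
Multiplying by the conjugate, |√u − √2| = |u − 2|/(√u + √2).
Restrict δ ≤ 2 so that |u − 2| < 2 forces u > 0, and then √u + √2 > √2.
Hence |√u − √2| < |u − 2|/√2, which is < ε once |u − 2| < √2·ε.
Take δ = min(2, √2·ε). If 0 < |u − 2| < δ then u > 0 and |√u − √2| < |u − 2|/√2 < ε.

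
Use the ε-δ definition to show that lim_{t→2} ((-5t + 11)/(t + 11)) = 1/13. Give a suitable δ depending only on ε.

Let ε > 0. We want δ > 0 with 0 < |t − 2| < δ ⇒ |(-5t + 11)/(t + 11) − (1/13)| < ε.
Combining over a common denominator, (-5t + 11)/(t + 11) − (1/13) = [(-5t + 11)·13 − 1·(t + 11)] / [13·(t + 11)] = -66(t − 2) / (13(t + 11)).
So |(-5t + 11)/(t + 11) − (1/13)| = 66|t − 2| / (13·|t + 11|).
Restrict δ ≤ 13/2. Then |t − 2| < 13/2 gives |t + 11| = |(t − 2) + 13| ≥ 13 − 13/2 = 13/2.
Hence |(-5t + 11)/(t + 11) − (1/13)| < 66|t − 2|/(13·(13/2)) = (132/169)|t − 2|, which is < ε once |t − 2| < (169/132)ε.
Take δ = min(13/2, (169/132)ε). Then 0 < |t − 2| < δ forces both bounds, so |(-5t + 11)/(t + 11) − (1/13)| < ε.

δ = min(13/2, (169/132)ε)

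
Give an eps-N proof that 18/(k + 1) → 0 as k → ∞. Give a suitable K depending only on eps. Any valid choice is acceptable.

K = 18/eps

Suppose eps > 0. For k ≥ 1, |18/(k + 1) − 0| = 18/(k + 1) ≤ 18/k.
We need 18/k < eps, i.e. k > 18/eps.
Take K = 18/eps. If k > K then |18/(k + 1)| ≤ 18/k < eps.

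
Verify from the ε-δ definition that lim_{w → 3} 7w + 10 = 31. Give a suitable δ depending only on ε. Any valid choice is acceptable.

Let ε > 0. We need δ > 0 so that 0 < |w − 3| < δ implies |(7w + 10) − 31| < ε.
Since (7w + 10) − 31 = 7(w − 3), we have |(7w + 10) − 31| = 7|w − 3|.
Thus it suffices that |w − 3| < ε/7.
Choosing δ = ε/7 gives |(7w + 10) − 31| = 7|w − 3| < ε whenever |w − 3| < δ.

δ = ε/7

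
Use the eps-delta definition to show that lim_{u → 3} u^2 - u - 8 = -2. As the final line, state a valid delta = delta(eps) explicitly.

delta = min(2, eps/7)

Suppose eps > 0. We want delta > 0 such that 0 < |u − 3| < delta implies |(u^2 - u - 8) + 2| < eps.
(u^2 - u - 8) + 2 = u^2 - u - 6 = (u − 3)(u + 2).
So |(u^2 - u - 8) + 2| = |u − 3|·|u + 2|.
Assume first that |u − 3| < 2, so |u| < 5. Then |u + 2| ≤ 5 + 2 = 7.
Hence |(u^2 - u - 8) + 2| ≤ 7|u − 3| < eps provided |u − 3| < eps/7.
Choosing delta = min(2, eps/7) ensures both conditions, hence |(u^2 - u - 8) + 2| < eps.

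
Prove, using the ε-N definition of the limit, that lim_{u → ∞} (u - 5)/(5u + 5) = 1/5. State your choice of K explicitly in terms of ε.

Let ε > 0. We seek K > 0 such that u > K implies |(u - 5)/(5u + 5) − (1/5)| < ε.
(u - 5)/(5u + 5) − (1/5) = (5(u - 5) − (5u + 5)) / (5(5u + 5)) = -30/(5(5u + 5)).
For u > 0 we have 5u + 5 > 5u, so |(u - 5)/(5u + 5) − (1/5)| = 30/(5(5u + 5)) < 30/(5·5u) = (6/5)/u.
Thus |(u - 5)/(5u + 5) − (1/5)| < ε whenever u > (6/5)/ε.
Take K = (6/5)/ε. If u > K then |(u - 5)/(5u + 5) − (1/5)| < (6/5)/u < ε.

K = (6/5)/ε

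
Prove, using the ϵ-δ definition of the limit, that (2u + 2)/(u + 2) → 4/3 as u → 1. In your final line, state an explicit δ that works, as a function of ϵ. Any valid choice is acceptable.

Fix ϵ > 0. We want δ > 0 with 0 < |u − 1| < δ ⇒ |(2u + 2)/(u + 2) − (4/3)| < ϵ.
Combining over a common denominator, (2u + 2)/(u + 2) − (4/3) = [(2u + 2)·3 − 4·(u + 2)] / [3·(u + 2)] = 2(u − 1) / (3(u + 2)).
So |(2u + 2)/(u + 2) − (4/3)| = 2|u − 1| / (3·|u + 2|).
Restrict δ ≤ 3/2. Then |u − 1| < 3/2 gives |u + 2| = |(u − 1) + 3| ≥ 3 − 3/2 = 3/2.
Hence |(2u + 2)/(u + 2) − (4/3)| < 2|u − 1|/(3·(3/2)) = (4/9)|u − 1|, which is < ϵ once |u − 1| < (9/4)ϵ.
Take δ = min(3/2, (9/4)ϵ). Then 0 < |u − 1| < δ forces both bounds, so |(2u + 2)/(u + 2) − (4/3)| < ϵ.

δ = min(3/2, (9/4)ϵ)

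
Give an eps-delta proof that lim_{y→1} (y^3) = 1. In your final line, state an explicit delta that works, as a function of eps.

Fix eps > 0. We seek delta > 0 with 0 < |y − 1| < delta ⇒ |y^3 − 1| < eps.
Factor: y^3 − 1 = (y − 1)(y^2 + y + 1), so |y^3 − 1| = |y − 1|·|y^2 + y + 1|.
Restrict delta ≤ 1. Then |y − 1| < 1 gives |y| < 2, so by the triangle inequality |y^2 + y + 1| ≤ 2^2 + 2 + 1 = 7.
Hence |y^3 − 1| ≤ 7|y − 1|, which is < eps once |y − 1| < eps/7.
Take delta = min(1, eps/7). If 0 < |y − 1| < delta then both bounds hold and |y^3 − 1| ≤ 7|y − 1| < 7·(eps/7) = eps.

delta = min(1, eps/7)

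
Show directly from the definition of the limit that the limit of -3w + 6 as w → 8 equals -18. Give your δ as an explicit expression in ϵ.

δ = ϵ/3

Suppose ϵ > 0. We need δ > 0 so that 0 < |w − 8| < δ implies |(-3w + 6) + 18| < ϵ.
Since (-3w + 6) + 18 = -3(w − 8), we have |(-3w + 6) + 18| = 3|w − 8|.
So 3|w − 8| < ϵ exactly when |w − 8| < ϵ/3.
Choosing δ = ϵ/3 gives |(-3w + 6) + 18| = 3|w − 8| < ϵ whenever |w − 8| < δ.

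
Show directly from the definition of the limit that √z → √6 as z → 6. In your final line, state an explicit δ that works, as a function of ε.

δ = min(6, √6·ε)

Fix ε > 0. We want δ > 0 such that 0 < |z − 6| < δ implies |√z − √6| < ε.
Multiplying by the conjugate, |√z − √6| = |z − 6|/(√z + √6).
Restrict δ ≤ 6 so that |z − 6| < 6 forces z > 0, and then √z + √6 > √6.
Hence |√z − √6| < |z − 6|/√6, which is < ε once |z − 6| < √6·ε.
Take δ = min(6, √6·ε). If 0 < |z − 6| < δ then z > 0 and |√z − √6| < |z − 6|/√6 < ε.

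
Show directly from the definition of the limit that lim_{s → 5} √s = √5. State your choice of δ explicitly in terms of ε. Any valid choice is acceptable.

δ = min(5, √5·ε)

Fix ε > 0. We want δ > 0 such that 0 < |s − 5| < δ implies |√s − √5| < ε.
Rationalise: √s − √5 = (s − 5)/(√s + √5), so |√s − √5| = |s − 5|/(√s + √5).
Restrict δ ≤ 5 so that |s − 5| < 5 forces s > 0, and then √s + √5 > √5.
Hence |√s − √5| < |s − 5|/√5, which is < ε once |s − 5| < √5·ε.
Take δ = min(5, √5·ε). If 0 < |s − 5| < δ then s > 0 and |√s − √5| < |s − 5|/√5 < ε.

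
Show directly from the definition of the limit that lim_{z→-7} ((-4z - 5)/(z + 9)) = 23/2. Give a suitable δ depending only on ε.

Suppose ε > 0. We want δ > 0 with 0 < |z + 7| < δ ⇒ |(-4z - 5)/(z + 9) − (23/2)| < ε.
Combining over a common denominator, (-4z - 5)/(z + 9) − (23/2) = [(-4z - 5)·2 − 23·(z + 9)] / [2·(z + 9)] = -31(z + 7) / (2(z + 9)).
So |(-4z - 5)/(z + 9) − (23/2)| = 31|z + 7| / (2·|z + 9|).
Require δ ≤ 1, so |z + 9| ≥ |2| − |z + 7| > 2 − 1 = 1.
Hence |(-4z - 5)/(z + 9) − (23/2)| < 31|z + 7|/(2·1) = (31/2)|z + 7|, which is < ε once |z + 7| < (2/31)ε.
Take δ = min(1, (2/31)ε). Then 0 < |z + 7| < δ forces both bounds, so |(-4z - 5)/(z + 9) − (23/2)| < ε.

δ = min(1, (2/31)ε)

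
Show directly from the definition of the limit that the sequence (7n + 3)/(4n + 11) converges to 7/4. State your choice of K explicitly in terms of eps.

Fix eps > 0. For n ≥ 1, |(7n + 3)/(4n + 11) − (7/4)| = |-65|/(4(4n + 11)) = 65/(4(4n + 11)).
Since 4n + 11 ≥ 4n for n ≥ 1, this is ≤ 65/(4·4n) = (65/16)/n.
So |(7n + 3)/(4n + 11) − (7/4)| < eps whenever n > (65/16)/eps.
Take K = (65/16)/eps. If n > K then |(7n + 3)/(4n + 11) − (7/4)| ≤ (65/16)/n < eps.

K = (65/16)/eps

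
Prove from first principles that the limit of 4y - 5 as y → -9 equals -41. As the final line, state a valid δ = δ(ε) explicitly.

Let ε > 0. We need δ > 0 so that 0 < |y + 9| < δ implies |(4y - 5) + 41| < ε.
|(4y - 5) + 41| = |4y + 36| = 4|y + 9|.
Thus it suffices that |y + 9| < ε/4.
Choosing δ = ε/4 gives |(4y - 5) + 41| = 4|y + 9| < ε whenever |y + 9| < δ.

δ = ε/4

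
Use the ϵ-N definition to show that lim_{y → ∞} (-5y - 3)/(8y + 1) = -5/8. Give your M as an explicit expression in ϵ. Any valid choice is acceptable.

M = (19/64)/ϵ

Fix ϵ > 0. We seek M > 0 such that y > M implies |(-5y - 3)/(8y + 1) + 5/8| < ϵ.
(-5y - 3)/(8y + 1) + 5/8 = (8(-5y - 3) − (-5)(8y + 1)) / (8(8y + 1)) = -19/(8(8y + 1)).
For y > 0 we have 8y + 1 > 8y, so |(-5y - 3)/(8y + 1) + 5/8| = 19/(8(8y + 1)) < 19/(8·8y) = (19/64)/y.
Thus |(-5y - 3)/(8y + 1) + 5/8| < ϵ whenever y > (19/64)/ϵ.
Take M = (19/64)/ϵ. If y > M then |(-5y - 3)/(8y + 1) + 5/8| < (19/64)/y < ϵ.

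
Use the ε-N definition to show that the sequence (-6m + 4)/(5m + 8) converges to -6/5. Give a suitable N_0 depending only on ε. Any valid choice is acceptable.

N_0 = (68/25)/ε

Suppose ε > 0. For m ≥ 1, |(-6m + 4)/(5m + 8) + 6/5| = |68|/(5(5m + 8)) = 68/(5(5m + 8)).
Since 5m + 8 ≥ 5m for m ≥ 1, this is ≤ 68/(5·5m) = (68/25)/m.
So |(-6m + 4)/(5m + 8) + 6/5| < ε whenever m > (68/25)/ε.
Take N_0 = (68/25)/ε. If m > N_0 then |(-6m + 4)/(5m + 8) + 6/5| ≤ (68/25)/m < ε.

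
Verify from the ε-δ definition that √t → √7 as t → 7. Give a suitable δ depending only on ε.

δ = min(7, √7·ε)

Suppose ε > 0. We want δ > 0 such that 0 < |t − 7| < δ implies |√t − √7| < ε.
Rationalise: √t − √7 = (t − 7)/(√t + √7), so |√t − √7| = |t − 7|/(√t + √7).
Restrict δ ≤ 7 so that |t − 7| < 7 forces t > 0, and then √t + √7 > √7.
Hence |√t − √7| < |t − 7|/√7, which is < ε once |t − 7| < √7·ε.
Take δ = min(7, √7·ε). If 0 < |t − 7| < δ then t > 0 and |√t − √7| < |t − 7|/√7 < ε.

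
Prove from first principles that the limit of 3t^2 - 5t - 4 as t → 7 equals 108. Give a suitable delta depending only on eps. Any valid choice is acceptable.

delta = min(1, eps/40)

Fix eps > 0. We want delta > 0 such that 0 < |t − 7| < delta implies |(3t^2 - 5t - 4) − 108| < eps.
(3t^2 - 5t - 4) − 108 = 3t^2 - 5t - 112 = (t − 7)(3t + 16).
So |(3t^2 - 5t - 4) − 108| = |t − 7|·|3t + 16|.
Require delta ≤ 1. Then |t − 7| < 1 gives |t| < 8, and by the triangle inequality |3t + 16| ≤ 3·8 + 16 = 40.
Hence |(3t^2 - 5t - 4) − 108| ≤ 40|t − 7| < eps provided |t − 7| < eps/40.
Choosing delta = min(1, eps/40) ensures both conditions, hence |(3t^2 - 5t - 4) − 108| < eps.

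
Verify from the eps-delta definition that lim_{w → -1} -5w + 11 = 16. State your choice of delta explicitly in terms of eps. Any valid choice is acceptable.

Fix eps > 0. We need delta > 0 so that 0 < |w + 1| < delta implies |(-5w + 11) − 16| < eps.
Since (-5w + 11) − 16 = -5(w + 1), we have |(-5w + 11) − 16| = 5|w + 1|.
Thus it suffices that |w + 1| < eps/5.
Take delta = eps/5. If 0 < |w + 1| < delta then |(-5w + 11) − 16| = 5|w + 1| < 5·(eps/5) = eps.

delta = eps/5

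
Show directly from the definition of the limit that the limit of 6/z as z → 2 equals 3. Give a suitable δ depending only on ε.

Suppose ε > 0. We seek δ > 0 such that 0 < |z − 2| < δ implies |6/z − 3| < ε.
|6/z − 3| = 6·|2 − z|/(2·|z|) = 6|z − 2|/(2|z|).
Restrict δ ≤ 1. Then |z − 2| < 1 gives |z| > 1, so 2|z| > 2.
Then |6/z − 3| < 6|z − 2|/2, which is < ε when |z − 2| < (1/3)ε.
Take δ = min(1, (1/3)ε). Then 0 < |z − 2| < δ gives both |z − 2| < 1 and |z − 2| < (1/3)ε, so |6/z − 3| < ε.

δ = min(1, (1/3)ε)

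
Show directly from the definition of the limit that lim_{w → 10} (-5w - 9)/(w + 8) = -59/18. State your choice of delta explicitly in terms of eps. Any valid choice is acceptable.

delta = min(9, (162/31)eps)

Let eps > 0 be given. We want delta > 0 with 0 < |w − 10| < delta ⇒ |(-5w - 9)/(w + 8) + 59/18| < eps.
Combining over a common denominator, (-5w - 9)/(w + 8) + 59/18 = [(-5w - 9)·18 − (-59)·(w + 8)] / [18·(w + 8)] = -31(w − 10) / (18(w + 8)).
So |(-5w - 9)/(w + 8) + 59/18| = 31|w − 10| / (18·|w + 8|).
Restrict delta ≤ 9. Then |w − 10| < 9 gives |w + 8| = |(w − 10) + 18| ≥ 18 − 9 = 9.
Hence |(-5w - 9)/(w + 8) + 59/18| < 31|w − 10|/(18·9) = (31/162)|w − 10|, which is < eps once |w − 10| < (162/31)eps.
Take delta = min(9, (162/31)eps). Then 0 < |w − 10| < delta forces both bounds, so |(-5w - 9)/(w + 8) + 59/18| < eps.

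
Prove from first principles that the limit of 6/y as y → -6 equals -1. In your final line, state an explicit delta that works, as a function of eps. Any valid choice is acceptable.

delta = min(3, 3eps)

Fix eps > 0. We seek delta > 0 such that 0 < |y + 6| < delta implies |6/y + 1| < eps.
|6/y + 1| = 6·|-6 − y|/(6·|y|) = 6|y + 6|/(6|y|).
Require delta ≤ 3 so that |y| > 6 − 3 = 3, hence 6|y| > 18.
Then |6/y + 1| < 6|y + 6|/18, which is < eps when |y + 6| < 3eps.
Take delta = min(3, 3eps). Then 0 < |y + 6| < delta gives both |y + 6| < 3 and |y + 6| < 3eps, so |6/y + 1| < eps.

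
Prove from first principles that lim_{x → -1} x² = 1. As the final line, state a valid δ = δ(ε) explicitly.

δ = min(1, ε/3)

Let ε > 0. We seek δ > 0 with 0 < |x + 1| < δ ⇒ |x² − 1| < ε.
Factor: x² − 1 = (x + 1)(x - 1), so |x² − 1| = |x + 1|·|x - 1|.
Impose δ ≤ 1 so that |x| < 2; then |x - 1| ≤ 3.
Hence |x² − 1| ≤ 3|x + 1|, which is < ε once |x + 1| < ε/3.
Take δ = min(1, ε/3). If 0 < |x + 1| < δ then both bounds hold and |x² − 1| ≤ 3|x + 1| < 3·(ε/3) = ε.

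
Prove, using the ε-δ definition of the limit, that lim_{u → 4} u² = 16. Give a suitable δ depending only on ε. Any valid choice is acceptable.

Suppose ε > 0. We seek δ > 0 with 0 < |u − 4| < δ ⇒ |u² − 16| < ε.
Factor: u² − 16 = (u − 4)(u + 4), so |u² − 16| = |u − 4|·|u + 4|.
Impose δ ≤ 1 so that |u| < 5; then |u + 4| ≤ 9.
Hence |u² − 16| ≤ 9|u − 4|, which is < ε once |u − 4| < ε/9.
Take δ = min(1, ε/9). If 0 < |u − 4| < δ then both bounds hold and |u² − 16| ≤ 9|u − 4| < 9·(ε/9) = ε.

δ = min(1, ε/9)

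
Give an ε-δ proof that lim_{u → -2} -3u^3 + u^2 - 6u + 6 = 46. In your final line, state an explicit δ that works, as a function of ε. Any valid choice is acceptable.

Suppose ε > 0. We want δ > 0 such that 0 < |u + 2| < δ implies |(-3u^3 + u^2 - 6u + 6) − 46| < ε.
(-3u^3 + u^2 - 6u + 6) − 46 = -3u^3 + u^2 - 6u - 40 = (u + 2)(-3u^2 + 7u - 20).
So |(-3u^3 + u^2 - 6u + 6) − 46| = |u + 2|·|-3u^2 + 7u - 20|.
Require δ ≤ 1. Then |u + 2| < 1 gives |u| < 3, and by the triangle inequality |-3u^2 + 7u - 20| ≤ 3·3^2 + 7·3 + 20 = 68.
Hence |(-3u^3 + u^2 - 6u + 6) − 46| ≤ 68|u + 2| < ε provided |u + 2| < ε/68.
Take δ = min(1, ε/68). Then 0 < |u + 2| < δ gives both |u + 2| < 1 and |u + 2| < ε/68, so |(-3u^3 + u^2 - 6u + 6) − 46| < ε.

δ = min(1, ε/68)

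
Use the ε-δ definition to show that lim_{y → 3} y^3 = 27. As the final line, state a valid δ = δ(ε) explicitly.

Let ε > 0. We seek δ > 0 with 0 < |y − 3| < δ ⇒ |y^3 − 27| < ε.
Factor: y^3 − 27 = (y − 3)(y^2 + 3y + 9), so |y^3 − 27| = |y − 3|·|y^2 + 3y + 9|.
Impose δ ≤ 1 so that |y| < 4; then |y^2 + 3y + 9| ≤ 37.
Hence |y^3 − 27| ≤ 37|y − 3|, which is < ε once |y − 3| < ε/37.
Take δ = min(1, ε/37). If 0 < |y − 3| < δ then both bounds hold and |y^3 − 27| ≤ 37|y − 3| < 37·(ε/37) = ε.

δ = min(1, ε/37)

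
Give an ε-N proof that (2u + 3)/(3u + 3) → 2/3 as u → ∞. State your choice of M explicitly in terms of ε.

M = (1/3)/ε

Suppose ε > 0. We seek M > 0 such that u > M implies |(2u + 3)/(3u + 3) − (2/3)| < ε.
(2u + 3)/(3u + 3) − (2/3) = (3(2u + 3) − 2(3u + 3)) / (3(3u + 3)) = 3/(3(3u + 3)).
For u > 0 we have 3u + 3 > 3u, so |(2u + 3)/(3u + 3) − (2/3)| = 3/(3(3u + 3)) < 3/(3·3u) = (1/3)/u.
Thus |(2u + 3)/(3u + 3) − (2/3)| < ε whenever u > (1/3)/ε.
Take M = (1/3)/ε. If u > M then |(2u + 3)/(3u + 3) − (2/3)| < (1/3)/u < ε.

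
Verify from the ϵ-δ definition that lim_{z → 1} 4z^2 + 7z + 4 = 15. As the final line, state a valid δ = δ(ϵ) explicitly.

Let ϵ > 0. We want δ > 0 such that 0 < |z − 1| < δ implies |(4z^2 + 7z + 4) − 15| < ϵ.
(4z^2 + 7z + 4) − 15 = 4z^2 + 7z - 11 = (z − 1)(4z + 11).
So |(4z^2 + 7z + 4) − 15| = |z − 1|·|4z + 11|.
Assume first that |z − 1| < 1, so |z| < 2. Then |4z + 11| ≤ 4·2 + 11 = 19.
Hence |(4z^2 + 7z + 4) − 15| ≤ 19|z − 1| < ϵ provided |z − 1| < ϵ/19.
Take δ = min(1, ϵ/19). Then 0 < |z − 1| < δ gives both |z − 1| < 1 and |z − 1| < ϵ/19, so |(4z^2 + 7z + 4) − 15| < ϵ.

δ = min(1, ϵ/19)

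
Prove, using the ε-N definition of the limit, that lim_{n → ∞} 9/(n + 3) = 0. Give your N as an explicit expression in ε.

N = 9/ε

Let ε > 0 be given. For n ≥ 1, |9/(n + 3) − 0| = 9/(n + 3) ≤ 9/n.
We need 9/n < ε, i.e. n > 9/ε.
Take N = 9/ε. If n > N then |9/(n + 3)| ≤ 9/n < ε.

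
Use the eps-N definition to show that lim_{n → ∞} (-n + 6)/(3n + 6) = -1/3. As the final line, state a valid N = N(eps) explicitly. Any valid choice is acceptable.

N = (8/3)/eps

Let eps > 0 be given. For n ≥ 1, |(-n + 6)/(3n + 6) + 1/3| = |24|/(3(3n + 6)) = 24/(3(3n + 6)).
Since 3n + 6 ≥ 3n for n ≥ 1, this is ≤ 24/(3·3n) = (8/3)/n.
So |(-n + 6)/(3n + 6) + 1/3| < eps whenever n > (8/3)/eps.
Take N = (8/3)/eps. If n > N then |(-n + 6)/(3n + 6) + 1/3| ≤ (8/3)/n < eps.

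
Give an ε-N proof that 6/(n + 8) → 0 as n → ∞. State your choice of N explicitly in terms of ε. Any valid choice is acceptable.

N = 6/ε

Fix ε > 0. For n ≥ 1, |6/(n + 8) − 0| = 6/(n + 8) ≤ 6/n.
We need 6/n < ε, i.e. n > 6/ε.
Take N = 6/ε. If n > N then |6/(n + 8)| ≤ 6/n < ε.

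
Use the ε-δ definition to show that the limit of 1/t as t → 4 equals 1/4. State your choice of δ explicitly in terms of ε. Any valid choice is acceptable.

Let ε > 0 be given. We seek δ > 0 such that 0 < |t − 4| < δ implies |1/t − (1/4)| < ε.
|1/t − (1/4)| = |4 − t|/(4·|t|) = |t − 4|/(4|t|).
Restrict δ ≤ 2. Then |t − 4| < 2 gives |t| > 2, so 4|t| > 8.
Then |1/t − (1/4)| < |t − 4|/8, which is < ε when |t − 4| < 8ε.
Take δ = min(2, 8ε). Then 0 < |t − 4| < δ gives both |t − 4| < 2 and |t − 4| < 8ε, so |1/t − (1/4)| < ε.

δ = min(2, 8ε)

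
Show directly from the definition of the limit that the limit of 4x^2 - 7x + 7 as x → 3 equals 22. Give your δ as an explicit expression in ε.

Let ε > 0 be given. We want δ > 0 such that 0 < |x − 3| < δ implies |(4x^2 - 7x + 7) − 22| < ε.
(4x^2 - 7x + 7) − 22 = 4x^2 - 7x - 15 = (x − 3)(4x + 5).
So |(4x^2 - 7x + 7) − 22| = |x − 3|·|4x + 5|.
Assume first that |x − 3| < 1, so |x| < 4. Then |4x + 5| ≤ 4·4 + 5 = 21.
Hence |(4x^2 - 7x + 7) − 22| ≤ 21|x − 3| < ε provided |x − 3| < ε/21.
Take δ = min(1, ε/21). Then 0 < |x − 3| < δ gives both |x − 3| < 1 and |x − 3| < ε/21, so |(4x^2 - 7x + 7) − 22| < ε.

δ = min(1, ε/21)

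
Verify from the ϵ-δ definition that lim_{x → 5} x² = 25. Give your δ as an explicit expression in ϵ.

Fix ϵ > 0. We seek δ > 0 with 0 < |x − 5| < δ ⇒ |x² − 25| < ϵ.
Factor: x² − 25 = (x − 5)(x + 5), so |x² − 25| = |x − 5|·|x + 5|.
Restrict δ ≤ 1. Then |x − 5| < 1 gives |x| < 6, so by the triangle inequality |x + 5| ≤ 6 + 5 = 11.
Hence |x² − 25| ≤ 11|x − 5|, which is < ϵ once |x − 5| < ϵ/11.
Take δ = min(1, ϵ/11). If 0 < |x − 5| < δ then both bounds hold and |x² − 25| ≤ 11|x − 5| < 11·(ϵ/11) = ϵ.

δ = min(1, ϵ/11)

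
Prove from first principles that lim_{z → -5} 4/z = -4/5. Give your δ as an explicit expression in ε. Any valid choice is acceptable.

δ = min(5/2, (25/8)ε)

Let ε > 0. We seek δ > 0 such that 0 < |z + 5| < δ implies |4/z + 4/5| < ε.
|4/z + 4/5| = 4·|-5 − z|/(5·|z|) = 4|z + 5|/(5|z|).
Require δ ≤ 5/2 so that |z| > 5 − 5/2 = 5/2, hence 5|z| > 25/2.
Then |4/z + 4/5| < 4|z + 5|/(25/2), which is < ε when |z + 5| < (25/8)ε.
Take δ = min(5/2, (25/8)ε). Then 0 < |z + 5| < δ gives both |z + 5| < 5/2 and |z + 5| < (25/8)ε, so |4/z + 4/5| < ε.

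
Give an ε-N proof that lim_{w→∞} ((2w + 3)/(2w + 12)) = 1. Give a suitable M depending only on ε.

Let ε > 0 be given. We seek M > 0 such that w > M implies |(2w + 3)/(2w + 12) − 1| < ε.
(2w + 3)/(2w + 12) − 1 = (2(2w + 3) − 2(2w + 12)) / (2(2w + 12)) = -18/(2(2w + 12)).
For w > 0 we have 2w + 12 > 2w, so |(2w + 3)/(2w + 12) − 1| = 18/(2(2w + 12)) < 18/(2·2w) = (9/2)/w.
Thus |(2w + 3)/(2w + 12) − 1| < ε whenever w > (9/2)/ε.
Take M = (9/2)/ε. If w > M then |(2w + 3)/(2w + 12) − 1| < (9/2)/w < ε.

M = (9/2)/ε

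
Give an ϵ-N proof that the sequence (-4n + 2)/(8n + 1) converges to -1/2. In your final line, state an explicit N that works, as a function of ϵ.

Let ϵ > 0 be given. For n ≥ 1, |(-4n + 2)/(8n + 1) + 1/2| = |20|/(8(8n + 1)) = 20/(8(8n + 1)).
Since 8n + 1 ≥ 8n for n ≥ 1, this is ≤ 20/(8·8n) = (5/16)/n.
So |(-4n + 2)/(8n + 1) + 1/2| < ϵ whenever n > (5/16)/ϵ.
Take N = (5/16)/ϵ. If n > N then |(-4n + 2)/(8n + 1) + 1/2| ≤ (5/16)/n < ϵ.

N = (5/16)/ϵ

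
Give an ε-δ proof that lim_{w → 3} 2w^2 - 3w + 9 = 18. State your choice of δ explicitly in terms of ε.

Let ε > 0 be given. We want δ > 0 such that 0 < |w − 3| < δ implies |(2w^2 - 3w + 9) − 18| < ε.
(2w^2 - 3w + 9) − 18 = 2w^2 - 3w - 9 = (w − 3)(2w + 3).
So |(2w^2 - 3w + 9) − 18| = |w − 3|·|2w + 3|.
Require δ ≤ 1. Then |w − 3| < 1 gives |w| < 4, and by the triangle inequality |2w + 3| ≤ 2·4 + 3 = 11.
Hence |(2w^2 - 3w + 9) − 18| ≤ 11|w − 3| < ε provided |w − 3| < ε/11.
Take δ = min(1, ε/11). Then 0 < |w − 3| < δ gives both |w − 3| < 1 and |w − 3| < ε/11, so |(2w^2 - 3w + 9) − 18| < ε.

δ = min(1, ε/11)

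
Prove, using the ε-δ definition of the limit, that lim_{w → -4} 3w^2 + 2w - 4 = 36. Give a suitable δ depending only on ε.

Fix ε > 0. We want δ > 0 such that 0 < |w + 4| < δ implies |(3w^2 + 2w - 4) − 36| < ε.
(3w^2 + 2w - 4) − 36 = 3w^2 + 2w - 40 = (w + 4)(3w - 10).
So |(3w^2 + 2w - 4) − 36| = |w + 4|·|3w - 10|.
Require δ ≤ 2. Then |w + 4| < 2 gives |w| < 6, and by the triangle inequality |3w - 10| ≤ 3·6 + 10 = 28.
Hence |(3w^2 + 2w - 4) − 36| ≤ 28|w + 4| < ε provided |w + 4| < ε/28.
Choosing δ = min(2, ε/28) ensures both conditions, hence |(3w^2 + 2w - 4) − 36| < ε.

δ = min(2, ε/28)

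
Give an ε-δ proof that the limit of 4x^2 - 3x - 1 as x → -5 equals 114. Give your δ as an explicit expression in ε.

Fix ε > 0. We want δ > 0 such that 0 < |x + 5| < δ implies |(4x^2 - 3x - 1) − 114| < ε.
(4x^2 - 3x - 1) − 114 = 4x^2 - 3x - 115 = (x + 5)(4x - 23).
So |(4x^2 - 3x - 1) − 114| = |x + 5|·|4x - 23|.
Assume first that |x + 5| < 1, so |x| < 6. Then |4x - 23| ≤ 4·6 + 23 = 47.
Hence |(4x^2 - 3x - 1) − 114| ≤ 47|x + 5| < ε provided |x + 5| < ε/47.
Choosing δ = min(1, ε/47) ensures both conditions, hence |(4x^2 - 3x - 1) − 114| < ε.

δ = min(1, ε/47)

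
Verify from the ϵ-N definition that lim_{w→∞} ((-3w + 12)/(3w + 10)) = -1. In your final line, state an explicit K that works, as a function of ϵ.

K = (22/3)/ϵ

Fix ϵ > 0. We seek K > 0 such that w > K implies |(-3w + 12)/(3w + 10) + 1| < ϵ.
(-3w + 12)/(3w + 10) + 1 = (3(-3w + 12) − (-3)(3w + 10)) / (3(3w + 10)) = 66/(3(3w + 10)).
For w > 0 we have 3w + 10 > 3w, so |(-3w + 12)/(3w + 10) + 1| = 66/(3(3w + 10)) < 66/(3·3w) = (22/3)/w.
Thus |(-3w + 12)/(3w + 10) + 1| < ϵ whenever w > (22/3)/ϵ.
Take K = (22/3)/ϵ. If w > K then |(-3w + 12)/(3w + 10) + 1| < (22/3)/w < ϵ.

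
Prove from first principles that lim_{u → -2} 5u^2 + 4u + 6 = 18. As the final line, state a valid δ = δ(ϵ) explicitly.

δ = min(1, ϵ/21)

Suppose ϵ > 0. We want δ > 0 such that 0 < |u + 2| < δ implies |(5u^2 + 4u + 6) − 18| < ϵ.
(5u^2 + 4u + 6) − 18 = 5u^2 + 4u - 12 = (u + 2)(5u - 6).
So |(5u^2 + 4u + 6) − 18| = |u + 2|·|5u - 6|.
Assume first that |u + 2| < 1, so |u| < 3. Then |5u - 6| ≤ 5·3 + 6 = 21.
Hence |(5u^2 + 4u + 6) − 18| ≤ 21|u + 2| < ϵ provided |u + 2| < ϵ/21.
Take δ = min(1, ϵ/21). Then 0 < |u + 2| < δ gives both |u + 2| < 1 and |u + 2| < ϵ/21, so |(5u^2 + 4u + 6) − 18| < ϵ.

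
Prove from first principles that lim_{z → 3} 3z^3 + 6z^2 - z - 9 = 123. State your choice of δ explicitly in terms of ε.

Fix ε > 0. We want δ > 0 such that 0 < |z − 3| < δ implies |(3z^3 + 6z^2 - z - 9) − 123| < ε.
(3z^3 + 6z^2 - z - 9) − 123 = 3z^3 + 6z^2 - z - 132 = (z − 3)(3z^2 + 15z + 44).
So |(3z^3 + 6z^2 - z - 9) − 123| = |z − 3|·|3z^2 + 15z + 44|.
Assume first that |z − 3| < 2, so |z| < 5. Then |3z^2 + 15z + 44| ≤ 3·5^2 + 15·5 + 44 = 194.
Hence |(3z^3 + 6z^2 - z - 9) − 123| ≤ 194|z − 3| < ε provided |z − 3| < ε/194.
Take δ = min(2, ε/194). Then 0 < |z − 3| < δ gives both |z − 3| < 2 and |z − 3| < ε/194, so |(3z^3 + 6z^2 - z - 9) − 123| < ε.

δ = min(2, ε/194)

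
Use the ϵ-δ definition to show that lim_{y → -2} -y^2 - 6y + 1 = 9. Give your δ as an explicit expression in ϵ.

δ = min(2, ϵ/8)

Fix ϵ > 0. We want δ > 0 such that 0 < |y + 2| < δ implies |(-y^2 - 6y + 1) − 9| < ϵ.
(-y^2 - 6y + 1) − 9 = -y^2 - 6y - 8 = (y + 2)(-y - 4).
So |(-y^2 - 6y + 1) − 9| = |y + 2|·|-y - 4|.
Assume first that |y + 2| < 2, so |y| < 4. Then |-y - 4| ≤ 4 + 4 = 8.
Hence |(-y^2 - 6y + 1) − 9| ≤ 8|y + 2| < ϵ provided |y + 2| < ϵ/8.
Choosing δ = min(2, ϵ/8) ensures both conditions, hence |(-y^2 - 6y + 1) − 9| < ϵ.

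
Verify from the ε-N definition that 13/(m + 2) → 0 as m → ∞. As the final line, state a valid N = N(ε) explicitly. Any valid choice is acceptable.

Let ε > 0 be given. For m ≥ 1, |13/(m + 2) − 0| = 13/(m + 2) ≤ 13/m.
We need 13/m < ε, i.e. m > 13/ε.
Take N = 13/ε. If m > N then |13/(m + 2)| ≤ 13/m < ε.

N = 13/ε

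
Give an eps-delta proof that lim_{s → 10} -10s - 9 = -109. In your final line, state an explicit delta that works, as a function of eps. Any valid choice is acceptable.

Let eps > 0 be given. We need delta > 0 so that 0 < |s − 10| < delta implies |(-10s - 9) + 109| < eps.
Since (-10s - 9) + 109 = -10(s − 10), we have |(-10s - 9) + 109| = 10|s − 10|.
Thus it suffices that |s − 10| < eps/10.
Choosing delta = eps/10 gives |(-10s - 9) + 109| = 10|s − 10| < eps whenever |s − 10| < delta.

delta = eps/10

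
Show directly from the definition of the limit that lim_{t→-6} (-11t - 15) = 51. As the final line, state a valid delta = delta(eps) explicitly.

Suppose eps > 0. We need delta > 0 so that 0 < |t + 6| < delta implies |(-11t - 15) − 51| < eps.
Since (-11t - 15) − 51 = -11(t + 6), we have |(-11t - 15) − 51| = 11|t + 6|.
So 11|t + 6| < eps exactly when |t + 6| < eps/11.
Take delta = eps/11. If 0 < |t + 6| < delta then |(-11t - 15) − 51| = 11|t + 6| < 11·(eps/11) = eps.

delta = eps/11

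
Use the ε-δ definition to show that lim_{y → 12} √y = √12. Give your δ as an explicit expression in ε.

δ = min(12, √12·ε)

Let ε > 0. We want δ > 0 such that 0 < |y − 12| < δ implies |√y − √12| < ε.
Rationalise: √y − √12 = (y − 12)/(√y + √12), so |√y − √12| = |y − 12|/(√y + √12).
Restrict δ ≤ 12 so that |y − 12| < 12 forces y > 0, and then √y + √12 > √12.
Hence |√y − √12| < |y − 12|/√12, which is < ε once |y − 12| < √12·ε.
Take δ = min(12, √12·ε). If 0 < |y − 12| < δ then y > 0 and |√y − √12| < |y − 12|/√12 < ε.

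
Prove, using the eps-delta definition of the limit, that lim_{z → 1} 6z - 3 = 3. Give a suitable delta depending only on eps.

Let eps > 0. We need delta > 0 so that 0 < |z − 1| < delta implies |(6z - 3) − 3| < eps.
Since (6z - 3) − 3 = 6(z − 1), we have |(6z - 3) − 3| = 6|z − 1|.
So 6|z − 1| < eps exactly when |z − 1| < eps/6.
Take delta = eps/6. If 0 < |z − 1| < delta then |(6z - 3) − 3| = 6|z − 1| < 6·(eps/6) = eps.

delta = eps/6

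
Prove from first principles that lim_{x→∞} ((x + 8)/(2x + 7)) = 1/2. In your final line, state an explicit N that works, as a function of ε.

Let ε > 0. We seek N > 0 such that x > N implies |(x + 8)/(2x + 7) − (1/2)| < ε.
(x + 8)/(2x + 7) − (1/2) = (2(x + 8) − (2x + 7)) / (2(2x + 7)) = 9/(2(2x + 7)).
For x > 0 we have 2x + 7 > 2x, so |(x + 8)/(2x + 7) − (1/2)| = 9/(2(2x + 7)) < 9/(2·2x) = (9/4)/x.
Thus |(x + 8)/(2x + 7) − (1/2)| < ε whenever x > (9/4)/ε.
Take N = (9/4)/ε. If x > N then |(x + 8)/(2x + 7) − (1/2)| < (9/4)/x < ε.

N = (9/4)/ε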